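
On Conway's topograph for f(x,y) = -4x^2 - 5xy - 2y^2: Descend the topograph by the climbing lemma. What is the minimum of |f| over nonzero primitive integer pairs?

translate: b→-3 (≡5 mod 8), so (4,5,2)→(4,-3,1)
flip: (4,-3,1)→(1,3,4)
translate: b→1 (≡3 mod 2), so (1,3,4)→(1,1,2)
reduced (well bottom): (1,1,2) with a≤c, −a<b≤a
well minimum |f| = |-1| = 1 (negative-definite)

1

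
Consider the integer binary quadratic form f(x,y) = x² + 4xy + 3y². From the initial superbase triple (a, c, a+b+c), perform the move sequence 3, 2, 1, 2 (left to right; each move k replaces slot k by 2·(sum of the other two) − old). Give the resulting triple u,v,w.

start (1,3,8) = (f(1,0),f(0,1),f(1,1))
replace slot 3: 2·(1+3) − 8 = 0 → (1,3,0)
replace slot 2: 2·(1+0) − 3 = -1 → (1,-1,0)
replace slot 1: 2·((-1)+0) − 1 = -3 → (-3,-1,0)
replace slot 2: 2·((-3)+0) − (-1) = -5 → (-3,-5,0)

-3,-5,0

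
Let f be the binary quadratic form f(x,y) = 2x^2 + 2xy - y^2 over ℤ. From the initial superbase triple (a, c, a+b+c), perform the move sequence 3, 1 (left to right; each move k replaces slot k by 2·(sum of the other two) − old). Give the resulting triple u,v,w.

start (2,-1,3) = (f(1,0),f(0,1),f(1,1))
replace slot 3: 2·(2+(-1)) − 3 = -1 → (2,-1,-1)
replace slot 1: 2·((-1)+(-1)) − 2 = -6 → (-6,-1,-1)

-6,-1,-1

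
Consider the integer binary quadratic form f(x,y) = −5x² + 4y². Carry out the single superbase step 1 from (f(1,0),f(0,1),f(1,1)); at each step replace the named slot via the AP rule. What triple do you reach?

start (-5,4,-1) = (f(1,0),f(0,1),f(1,1))
replace slot 1: 2·(4+(-1)) − (-5) = 11 → (11,4,-1)

11,4,-1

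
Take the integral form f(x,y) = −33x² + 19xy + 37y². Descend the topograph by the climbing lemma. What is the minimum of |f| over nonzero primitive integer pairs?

river: ρ → (37,55,-15)
river: ρ → (-15,65,17)
river: ρ → (17,71,-3)
river: ρ → (-3,67,63)
river: ρ → (63,59,-7)
river: ρ → (-7,67,27)
river: ρ → (27,41,-33)
river: ρ → (-33,25,35)
river: ρ → (35,45,-23)
river: ρ → (-23,47,33)
river: ρ → (33,19,-37)
river: ρ → (-37,55,15)
river: ρ → (15,65,-17)
river: ρ → (-17,71,3)
river: ρ → (3,67,-63)
river: ρ → (-63,59,7)
river: ρ → (7,67,-27)
river: ρ → (-27,41,33)
river: ρ → (33,25,-35)
river: ρ → (-35,45,23)
river: ρ → (23,47,-33)
river: ρ → (-33,19,37)
closes: descent 0, river 22
min |a| on river = 3

3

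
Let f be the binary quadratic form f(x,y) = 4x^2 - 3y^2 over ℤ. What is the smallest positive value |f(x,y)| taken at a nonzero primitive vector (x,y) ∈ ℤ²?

descent: ρ → (-3,6,1)  [lands on river]
river: ρ → (1,6,-3)
closes: descent 1, river 2
min |a| on river = 1

1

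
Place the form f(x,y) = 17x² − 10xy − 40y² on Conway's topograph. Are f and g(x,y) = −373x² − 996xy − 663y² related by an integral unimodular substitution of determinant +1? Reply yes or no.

D₁ = 2820, D₂ = 2820
river cycle of f (length 14): (17, 24, -33), (-33, 42, 8), (8, 38, -43), (-43, 48, 3), (3, 48, -43), (-43, 38, 8), (8, 42, -33), (-33, 24, 17), (17, 44, -13), (-13, 34, 32), … (4 more)
river cycle of g (length 14): (17, 24, -33), (-33, 42, 8), (8, 38, -43), (-43, 48, 3), (3, 48, -43), (-43, 38, 8), (8, 42, -33), (-33, 24, 17), (17, 44, -13), (-13, 34, 32), … (4 more)
cycles coincide ⇒ equivalent

yes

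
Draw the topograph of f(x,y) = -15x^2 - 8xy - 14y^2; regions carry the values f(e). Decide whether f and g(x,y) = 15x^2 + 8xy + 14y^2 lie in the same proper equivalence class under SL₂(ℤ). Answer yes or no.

D₁ = -776, D₂ = -776
f is negative-definite; reduce −f:
−f: flip: (15,8,14)→(14,-8,15)
−f: reduced (well bottom): (14,-8,15) with a≤c, −a<b≤a
flip sign back: reduced form of f is (-14,8,-15)
g: flip: (15,8,14)→(14,-8,15)
g: reduced (well bottom): (14,-8,15) with a≤c, −a<b≤a
reduced forms (-14, 8, -15) vs (14, -8, 15) ⇒ inequivalent

no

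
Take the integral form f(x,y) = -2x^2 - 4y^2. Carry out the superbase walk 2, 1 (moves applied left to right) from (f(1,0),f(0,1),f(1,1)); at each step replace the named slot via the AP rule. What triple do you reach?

start (-2,-4,-6) = (f(1,0),f(0,1),f(1,1))
replace slot 2: 2·((-2)+(-6)) − (-4) = -12 → (-2,-12,-6)
replace slot 1: 2·((-12)+(-6)) − (-2) = -34 → (-34,-12,-6)

-34,-12,-6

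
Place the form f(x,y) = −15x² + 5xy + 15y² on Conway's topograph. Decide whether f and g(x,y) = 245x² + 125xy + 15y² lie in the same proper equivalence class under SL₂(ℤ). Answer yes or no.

D₁ = 925, D₂ = 925
river cycle of f (length 6): (15, 25, -5), (-5, 25, 15), (15, 5, -15), (-15, 25, 5), (5, 25, -15), (-15, 5, 15)
river cycle of g (length 6): (15, 25, -5), (-5, 25, 15), (15, 5, -15), (-15, 25, 5), (5, 25, -15), (-15, 5, 15)
cycles coincide ⇒ equivalent

yes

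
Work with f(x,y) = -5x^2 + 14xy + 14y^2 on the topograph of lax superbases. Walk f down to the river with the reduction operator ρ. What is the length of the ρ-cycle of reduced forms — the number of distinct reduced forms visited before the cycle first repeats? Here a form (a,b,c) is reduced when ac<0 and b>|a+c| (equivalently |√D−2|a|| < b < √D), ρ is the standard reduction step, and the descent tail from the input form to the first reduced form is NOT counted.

D = 476, ⌊√D⌋ = 21
river: ρ → (14,14,-5)
river: ρ → (-5,16,11)
river: ρ → (11,6,-10)
river: ρ → (-10,14,7)
river: ρ → (7,14,-10)
river: ρ → (-10,6,11)
river: ρ → (11,16,-5)
river: ρ → (-5,14,14)
ρ-cycle length = 8 (tail of 0 descent steps not counted)

8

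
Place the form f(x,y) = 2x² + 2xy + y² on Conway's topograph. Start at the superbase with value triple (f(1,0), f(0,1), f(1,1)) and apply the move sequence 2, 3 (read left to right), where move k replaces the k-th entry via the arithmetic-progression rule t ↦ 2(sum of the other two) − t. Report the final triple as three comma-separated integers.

start (2,1,5) = (f(1,0),f(0,1),f(1,1))
replace slot 2: 2·(2+5) − 1 = 13 → (2,13,5)
replace slot 3: 2·(2+13) − 5 = 25 → (2,13,25)

2,13,25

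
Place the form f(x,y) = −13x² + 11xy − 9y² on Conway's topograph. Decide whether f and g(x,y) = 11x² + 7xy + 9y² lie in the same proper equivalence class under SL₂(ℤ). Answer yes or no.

D₁ = -347, D₂ = -347
f is negative-definite; reduce −f:
−f: flip: (13,-11,9)→(9,11,13)
−f: translate: b→-7 (≡11 mod 18), so (9,11,13)→(9,-7,11)
−f: reduced (well bottom): (9,-7,11) with a≤c, −a<b≤a
flip sign back: reduced form of f is (-9,7,-11)
g: flip: (11,7,9)→(9,-7,11)
g: reduced (well bottom): (9,-7,11) with a≤c, −a<b≤a
reduced forms (-9, 7, -11) vs (9, -7, 11) ⇒ inequivalent

no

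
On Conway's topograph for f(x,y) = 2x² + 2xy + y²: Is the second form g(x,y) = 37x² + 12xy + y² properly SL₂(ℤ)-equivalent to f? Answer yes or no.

D₁ = -4, D₂ = -4
f: flip: (2,2,1)→(1,-2,2)
f: translate: b→0 (≡-2 mod 2), so (1,-2,2)→(1,0,1)
f: reduced (well bottom): (1,0,1) with a≤c, −a<b≤a
g: flip: (37,12,1)→(1,-12,37)
g: translate: b→0 (≡-12 mod 2), so (1,-12,37)→(1,0,1)
g: reduced (well bottom): (1,0,1) with a≤c, −a<b≤a
reduced forms (1, 0, 1) vs (1, 0, 1) ⇒ equivalent

yes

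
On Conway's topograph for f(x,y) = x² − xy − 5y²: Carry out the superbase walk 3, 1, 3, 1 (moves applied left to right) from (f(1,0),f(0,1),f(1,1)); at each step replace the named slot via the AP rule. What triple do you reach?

start (1,-5,-5) = (f(1,0),f(0,1),f(1,1))
replace slot 3: 2·(1+(-5)) − (-5) = -3 → (1,-5,-3)
replace slot 1: 2·((-5)+(-3)) − 1 = -17 → (-17,-5,-3)
replace slot 3: 2·((-17)+(-5)) − (-3) = -41 → (-17,-5,-41)
replace slot 1: 2·((-5)+(-41)) − (-17) = -75 → (-75,-5,-41)

-75,-5,-41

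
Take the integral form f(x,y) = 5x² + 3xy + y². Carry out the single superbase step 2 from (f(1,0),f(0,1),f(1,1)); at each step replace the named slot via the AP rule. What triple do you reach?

start (5,1,9) = (f(1,0),f(0,1),f(1,1))
replace slot 2: 2·(5+9) − 1 = 27 → (5,27,9)

5,27,9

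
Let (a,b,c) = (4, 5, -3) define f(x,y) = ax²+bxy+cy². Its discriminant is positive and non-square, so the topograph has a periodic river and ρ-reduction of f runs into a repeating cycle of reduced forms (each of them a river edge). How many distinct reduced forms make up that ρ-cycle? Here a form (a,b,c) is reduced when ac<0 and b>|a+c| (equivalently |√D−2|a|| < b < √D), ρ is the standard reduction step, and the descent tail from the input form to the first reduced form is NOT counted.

D = 73, ⌊√D⌋ = 8
river: ρ → (-3,7,2)
river: ρ → (2,5,-6)
river: ρ → (-6,7,1)
river: ρ → (1,7,-6)
river: ρ → (-6,5,2)
river: ρ → (2,7,-3)
river: ρ → (-3,5,4)
river: ρ → (4,3,-4)
river: ρ → (-4,5,3)
river: ρ → (3,7,-2)
river: ρ → (-2,5,6)
river: ρ → (6,7,-1)
river: ρ → (-1,7,6)
river: ρ → (6,5,-2)
river: ρ → (-2,7,3)
river: ρ → (3,5,-4)
river: ρ → (-4,3,4)
river: ρ → (4,5,-3)
ρ-cycle length = 18 (tail of 0 descent steps not counted)

18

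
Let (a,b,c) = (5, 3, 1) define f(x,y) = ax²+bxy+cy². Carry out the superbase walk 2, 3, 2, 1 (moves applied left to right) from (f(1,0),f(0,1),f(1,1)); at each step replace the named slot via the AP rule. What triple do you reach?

start (5,1,9) = (f(1,0),f(0,1),f(1,1))
replace slot 2: 2·(5+9) − 1 = 27 → (5,27,9)
replace slot 3: 2·(5+27) − 9 = 55 → (5,27,55)
replace slot 2: 2·(5+55) − 27 = 93 → (5,93,55)
replace slot 1: 2·(93+55) − 5 = 291 → (291,93,55)

291,93,55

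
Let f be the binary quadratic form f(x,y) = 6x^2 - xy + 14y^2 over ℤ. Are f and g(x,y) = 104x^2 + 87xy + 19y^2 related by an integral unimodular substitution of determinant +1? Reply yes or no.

D₁ = -335, D₂ = -335
f: reduced (well bottom): (6,-1,14) with a≤c, −a<b≤a
g: flip: (104,87,19)→(19,-87,104)
g: translate: b→-11 (≡-87 mod 38), so (19,-87,104)→(19,-11,6)
g: flip: (19,-11,6)→(6,11,19)
g: translate: b→-1 (≡11 mod 12), so (6,11,19)→(6,-1,14)
g: reduced (well bottom): (6,-1,14) with a≤c, −a<b≤a
reduced forms (6, -1, 14) vs (6, -1, 14) ⇒ equivalent

yes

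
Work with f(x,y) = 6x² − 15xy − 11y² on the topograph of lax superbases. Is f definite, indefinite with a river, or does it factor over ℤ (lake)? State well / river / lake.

D = b²−4ac = (-15)² − 4·6·(-11) = 489
D > 0 non-square ⇒ indefinite ⇒ periodic river

river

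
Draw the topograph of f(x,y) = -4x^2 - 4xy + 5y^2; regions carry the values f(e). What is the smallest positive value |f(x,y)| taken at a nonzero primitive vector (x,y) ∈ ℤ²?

descent: ρ → (5,4,-4)  [lands on river]
river: ρ → (-4,4,5)
river: ρ → (5,6,-3)
river: ρ → (-3,6,5)
closes: descent 1, river 4
min |a| on river = 3

3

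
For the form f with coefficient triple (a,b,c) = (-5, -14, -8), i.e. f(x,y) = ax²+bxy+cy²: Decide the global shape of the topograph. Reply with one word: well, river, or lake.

D = b²−4ac = (-14)² − 4·(-5)·(-8) = 36
D = 6² is a perfect square ⇒ form factors over ℤ ⇒ lakes

lake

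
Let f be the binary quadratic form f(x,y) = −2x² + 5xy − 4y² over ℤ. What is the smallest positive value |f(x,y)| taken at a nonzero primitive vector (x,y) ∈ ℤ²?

translate: b→-1 (≡-5 mod 4), so (2,-5,4)→(2,-1,1)
flip: (2,-1,1)→(1,1,2)
reduced (well bottom): (1,1,2) with a≤c, −a<b≤a
well minimum |f| = |-1| = 1 (negative-definite)

1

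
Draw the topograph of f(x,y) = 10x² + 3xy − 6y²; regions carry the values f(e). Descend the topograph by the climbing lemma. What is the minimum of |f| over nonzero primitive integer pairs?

descent: ρ → (-6,9,7)  [lands on river]
river: ρ → (7,5,-8)
river: ρ → (-8,11,4)
river: ρ → (4,13,-5)
river: ρ → (-5,7,10)
river: ρ → (10,13,-2)
river: ρ → (-2,15,3)
river: ρ → (3,15,-2)
river: ρ → (-2,13,10)
river: ρ → (10,7,-5)
river: ρ → (-5,13,4)
river: ρ → (4,11,-8)
river: ρ → (-8,5,7)
river: ρ → (7,9,-6)
river: ρ → (-6,15,1)
river: ρ → (1,15,-6)
closes: descent 1, river 16
min |a| on river = 1

1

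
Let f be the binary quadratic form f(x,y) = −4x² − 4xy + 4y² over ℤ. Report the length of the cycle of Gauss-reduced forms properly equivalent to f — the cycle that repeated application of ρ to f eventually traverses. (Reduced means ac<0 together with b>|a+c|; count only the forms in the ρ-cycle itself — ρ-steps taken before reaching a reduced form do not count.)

D = 80, ⌊√D⌋ = 8
descent: ρ → (4,4,-4)  [lands on river]
river: ρ → (-4,4,4)
ρ-cycle length = 2 (tail of 1 descent step not counted)

2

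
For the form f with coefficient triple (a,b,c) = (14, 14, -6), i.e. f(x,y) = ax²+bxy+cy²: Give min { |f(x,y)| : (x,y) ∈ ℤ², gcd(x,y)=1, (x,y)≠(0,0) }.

river: ρ → (-6,22,2)
river: ρ → (2,22,-6)
river: ρ → (-6,14,14)
river: ρ → (14,14,-6)
closes: descent 0, river 4
min |a| on river = 2

2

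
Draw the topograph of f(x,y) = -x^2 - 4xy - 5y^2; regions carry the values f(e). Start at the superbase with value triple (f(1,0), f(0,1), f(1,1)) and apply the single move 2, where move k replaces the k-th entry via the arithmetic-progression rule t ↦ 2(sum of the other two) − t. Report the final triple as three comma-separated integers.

start (-1,-5,-10) = (f(1,0),f(0,1),f(1,1))
replace slot 2: 2·((-1)+(-10)) − (-5) = -17 → (-1,-17,-10)

-1,-17,-10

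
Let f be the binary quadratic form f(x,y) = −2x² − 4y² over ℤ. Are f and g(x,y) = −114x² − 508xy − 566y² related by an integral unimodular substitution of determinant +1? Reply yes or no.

D₁ = -32, D₂ = -32
f is negative-definite; reduce −f:
−f: reduced (well bottom): (2,0,4) with a≤c, −a<b≤a
flip sign back: reduced form of f is (-2,0,-4)
g is negative-definite; reduce −g:
−g: translate: b→52 (≡508 mod 228), so (114,508,566)→(114,52,6)
−g: flip: (114,52,6)→(6,-52,114)
−g: translate: b→-4 (≡-52 mod 12), so (6,-52,114)→(6,-4,2)
−g: flip: (6,-4,2)→(2,4,6)
−g: translate: b→0 (≡4 mod 4), so (2,4,6)→(2,0,4)
−g: reduced (well bottom): (2,0,4) with a≤c, −a<b≤a
flip sign back: reduced form of g is (-2,0,-4)
reduced forms (-2, 0, -4) vs (-2, 0, -4) ⇒ equivalent

yes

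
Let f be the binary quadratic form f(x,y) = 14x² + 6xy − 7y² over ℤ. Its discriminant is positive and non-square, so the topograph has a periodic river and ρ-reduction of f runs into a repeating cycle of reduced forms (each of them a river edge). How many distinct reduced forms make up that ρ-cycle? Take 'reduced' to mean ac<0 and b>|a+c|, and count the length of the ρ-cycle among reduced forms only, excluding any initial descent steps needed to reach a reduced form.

D = 428, ⌊√D⌋ = 20
descent: ρ → (-7,8,13)  [lands on river]
river: ρ → (13,18,-2)
river: ρ → (-2,18,13)
river: ρ → (13,8,-7)
river: ρ → (-7,20,1)
river: ρ → (1,20,-7)
ρ-cycle length = 6 (tail of 1 descent step not counted)

6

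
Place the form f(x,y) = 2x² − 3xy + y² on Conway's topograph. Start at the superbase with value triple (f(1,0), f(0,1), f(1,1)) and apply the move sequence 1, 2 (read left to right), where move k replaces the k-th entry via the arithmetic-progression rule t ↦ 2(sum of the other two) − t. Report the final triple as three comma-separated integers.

start (2,1,0) = (f(1,0),f(0,1),f(1,1))
replace slot 1: 2·(1+0) − 2 = 0 → (0,1,0)
replace slot 2: 2·(0+0) − 1 = -1 → (0,-1,0)

0,-1,0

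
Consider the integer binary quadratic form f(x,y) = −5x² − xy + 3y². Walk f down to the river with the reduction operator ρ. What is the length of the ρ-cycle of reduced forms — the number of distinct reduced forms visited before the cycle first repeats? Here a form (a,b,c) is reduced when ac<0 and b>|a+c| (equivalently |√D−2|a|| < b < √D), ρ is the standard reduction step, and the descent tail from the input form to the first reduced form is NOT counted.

D = 61, ⌊√D⌋ = 7
descent: ρ → (3,7,-1)  [lands on river]
river: ρ → (-1,7,3)
river: ρ → (3,5,-3)
river: ρ → (-3,7,1)
river: ρ → (1,7,-3)
river: ρ → (-3,5,3)
ρ-cycle length = 6 (tail of 1 descent step not counted)

6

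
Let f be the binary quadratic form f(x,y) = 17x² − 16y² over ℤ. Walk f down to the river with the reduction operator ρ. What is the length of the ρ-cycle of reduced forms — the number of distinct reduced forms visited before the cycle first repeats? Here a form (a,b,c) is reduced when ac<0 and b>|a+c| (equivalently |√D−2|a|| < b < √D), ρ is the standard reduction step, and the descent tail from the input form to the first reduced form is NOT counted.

D = 1088, ⌊√D⌋ = 32
descent: ρ → (-16,32,1)  [lands on river]
river: ρ → (1,32,-16)
ρ-cycle length = 2 (tail of 1 descent step not counted)

2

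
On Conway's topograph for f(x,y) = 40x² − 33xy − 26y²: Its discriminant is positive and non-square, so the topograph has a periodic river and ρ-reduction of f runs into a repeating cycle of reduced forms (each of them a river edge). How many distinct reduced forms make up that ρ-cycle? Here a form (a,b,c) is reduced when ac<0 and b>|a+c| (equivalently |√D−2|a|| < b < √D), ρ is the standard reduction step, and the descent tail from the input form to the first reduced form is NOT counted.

D = 5249, ⌊√D⌋ = 72
descent: ρ → (-26,33,40)  [lands on river]
river: ρ → (40,47,-19)
river: ρ → (-19,67,10)
river: ρ → (10,53,-61)
river: ρ → (-61,69,2)
river: ρ → (2,71,-26)
ρ-cycle length = 6 (tail of 1 descent step not counted)

6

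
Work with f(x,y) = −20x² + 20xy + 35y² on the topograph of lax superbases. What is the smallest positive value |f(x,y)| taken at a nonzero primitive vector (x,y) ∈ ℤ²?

river: ρ → (35,50,-5)
river: ρ → (-5,50,35)
river: ρ → (35,20,-20)
river: ρ → (-20,20,35)
closes: descent 0, river 4
min |a| on river = 5

5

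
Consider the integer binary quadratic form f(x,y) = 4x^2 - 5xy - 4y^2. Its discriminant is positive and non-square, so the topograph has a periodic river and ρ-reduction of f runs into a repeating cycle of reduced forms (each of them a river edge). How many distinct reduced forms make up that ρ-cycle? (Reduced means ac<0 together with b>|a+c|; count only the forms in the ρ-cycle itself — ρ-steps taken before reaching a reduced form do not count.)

D = 89, ⌊√D⌋ = 9
descent: ρ → (-4,5,4)  [lands on river]
river: ρ → (4,3,-5)
river: ρ → (-5,7,2)
river: ρ → (2,9,-1)
river: ρ → (-1,9,2)
river: ρ → (2,7,-5)
river: ρ → (-5,3,4)
river: ρ → (4,5,-4)
river: ρ → (-4,3,5)
river: ρ → (5,7,-2)
river: ρ → (-2,9,1)
river: ρ → (1,9,-2)
river: ρ → (-2,7,5)
river: ρ → (5,3,-4)
ρ-cycle length = 14 (tail of 1 descent step not counted)

14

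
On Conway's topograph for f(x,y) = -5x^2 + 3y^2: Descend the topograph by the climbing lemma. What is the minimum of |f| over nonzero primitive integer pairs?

descent: ρ → (3,6,-2)  [lands on river]
river: ρ → (-2,6,3)
closes: descent 1, river 2
min |a| on river = 2

2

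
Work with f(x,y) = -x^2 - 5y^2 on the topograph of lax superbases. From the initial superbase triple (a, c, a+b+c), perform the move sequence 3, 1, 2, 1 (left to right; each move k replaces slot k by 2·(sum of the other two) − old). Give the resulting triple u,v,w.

start (-1,-5,-6) = (f(1,0),f(0,1),f(1,1))
replace slot 3: 2·((-1)+(-5)) − (-6) = -6 → (-1,-5,-6)
replace slot 1: 2·((-5)+(-6)) − (-1) = -21 → (-21,-5,-6)
replace slot 2: 2·((-21)+(-6)) − (-5) = -49 → (-21,-49,-6)
replace slot 1: 2·((-49)+(-6)) − (-21) = -89 → (-89,-49,-6)

-89,-49,-6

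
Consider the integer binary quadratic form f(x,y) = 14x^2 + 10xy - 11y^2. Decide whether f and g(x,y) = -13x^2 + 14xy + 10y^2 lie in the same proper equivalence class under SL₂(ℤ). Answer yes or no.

D₁ = 716, D₂ = 716
river cycle of f (length 14): (-11, 12, 13), (13, 14, -10), (-10, 26, 1), (1, 26, -10), (-10, 14, 13), (13, 12, -11), (-11, 10, 14), (14, 18, -7), (-7, 24, 5), (5, 26, -2), … (4 more)
river cycle of g (length 14): (10, 26, -1), (-1, 26, 10), (10, 14, -13), (-13, 12, 11), (11, 10, -14), (-14, 18, 7), (7, 24, -5), (-5, 26, 2), (2, 26, -5), (-5, 24, 7), … (4 more)
cycles differ ⇒ inequivalent

no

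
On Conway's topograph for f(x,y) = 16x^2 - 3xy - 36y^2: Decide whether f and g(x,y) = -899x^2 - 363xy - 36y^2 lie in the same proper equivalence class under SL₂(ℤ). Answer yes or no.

D₁ = 2313, D₂ = 2313
river cycle of f (length 14): (16, 29, -23), (-23, 17, 22), (22, 27, -18), (-18, 45, 4), (4, 43, -29), (-29, 15, 18), (18, 21, -26), (-26, 31, 13), (13, 47, -2), (-2, 45, 36), … (4 more)
river cycle of g (length 14): (16, 29, -23), (-23, 17, 22), (22, 27, -18), (-18, 45, 4), (4, 43, -29), (-29, 15, 18), (18, 21, -26), (-26, 31, 13), (13, 47, -2), (-2, 45, 36), … (4 more)
cycles coincide ⇒ equivalent

yes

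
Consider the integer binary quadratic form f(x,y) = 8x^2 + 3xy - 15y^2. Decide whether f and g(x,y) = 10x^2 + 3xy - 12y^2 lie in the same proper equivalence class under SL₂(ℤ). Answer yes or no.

D₁ = 489, D₂ = 489
river cycle of f (length 22): (8, 19, -4), (-4, 21, 3), (3, 21, -4), (-4, 19, 8), (8, 13, -10), (-10, 7, 11), (11, 15, -6), (-6, 21, 2), (2, 19, -16), (-16, 13, 5), … (12 more)
river cycle of g (length 22): (-12, 21, 1), (1, 21, -12), (-12, 3, 10), (10, 17, -5), (-5, 13, 16), (16, 19, -2), (-2, 21, 6), (6, 15, -11), (-11, 7, 10), (10, 13, -8), … (12 more)
cycles differ ⇒ inequivalent

no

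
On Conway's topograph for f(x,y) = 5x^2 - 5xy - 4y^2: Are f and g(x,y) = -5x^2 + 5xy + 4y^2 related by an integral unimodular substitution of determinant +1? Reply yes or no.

D₁ = 105, D₂ = 105
river cycle of f (length 6): (-4, 5, 5), (5, 5, -4), (-4, 3, 6), (6, 9, -1), (-1, 9, 6), (6, 3, -4)
river cycle of g (length 6): (4, 3, -6), (-6, 9, 1), (1, 9, -6), (-6, 3, 4), (4, 5, -5), (-5, 5, 4)
cycles differ ⇒ inequivalent

no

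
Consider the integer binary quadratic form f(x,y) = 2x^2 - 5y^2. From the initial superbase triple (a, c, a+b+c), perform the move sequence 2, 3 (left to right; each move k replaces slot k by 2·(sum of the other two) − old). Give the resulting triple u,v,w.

start (2,-5,-3) = (f(1,0),f(0,1),f(1,1))
replace slot 2: 2·(2+(-3)) − (-5) = 3 → (2,3,-3)
replace slot 3: 2·(2+3) − (-3) = 13 → (2,3,13)

2,3,13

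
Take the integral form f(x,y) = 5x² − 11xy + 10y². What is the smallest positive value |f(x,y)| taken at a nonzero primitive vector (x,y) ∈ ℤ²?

translate: b→-1 (≡-11 mod 10), so (5,-11,10)→(5,-1,4)
flip: (5,-1,4)→(4,1,5)
reduced (well bottom): (4,1,5) with a≤c, −a<b≤a
well minimum = a = 4

4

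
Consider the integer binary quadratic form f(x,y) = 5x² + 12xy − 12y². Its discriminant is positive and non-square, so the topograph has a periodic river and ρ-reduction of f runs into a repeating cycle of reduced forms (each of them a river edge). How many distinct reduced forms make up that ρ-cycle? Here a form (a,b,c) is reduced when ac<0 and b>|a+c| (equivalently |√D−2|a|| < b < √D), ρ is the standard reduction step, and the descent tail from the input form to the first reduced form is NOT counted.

D = 384, ⌊√D⌋ = 19
river: ρ → (-12,12,5)
river: ρ → (5,18,-3)
river: ρ → (-3,18,5)
river: ρ → (5,12,-12)
ρ-cycle length = 4 (tail of 0 descent steps not counted)

4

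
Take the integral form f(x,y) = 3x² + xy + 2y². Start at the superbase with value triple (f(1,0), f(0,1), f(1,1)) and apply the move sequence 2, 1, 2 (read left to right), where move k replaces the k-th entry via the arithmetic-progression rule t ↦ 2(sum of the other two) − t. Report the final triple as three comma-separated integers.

start (3,2,6) = (f(1,0),f(0,1),f(1,1))
replace slot 2: 2·(3+6) − 2 = 16 → (3,16,6)
replace slot 1: 2·(16+6) − 3 = 41 → (41,16,6)
replace slot 2: 2·(41+6) − 16 = 78 → (41,78,6)

41,78,6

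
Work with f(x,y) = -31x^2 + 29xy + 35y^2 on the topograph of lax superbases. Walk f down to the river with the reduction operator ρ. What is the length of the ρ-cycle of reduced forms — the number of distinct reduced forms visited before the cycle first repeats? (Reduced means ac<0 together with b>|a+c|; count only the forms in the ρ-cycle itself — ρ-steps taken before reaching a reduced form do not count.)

D = 5181, ⌊√D⌋ = 71
river: ρ → (35,41,-25)
river: ρ → (-25,59,17)
river: ρ → (17,43,-49)
river: ρ → (-49,55,11)
river: ρ → (11,55,-49)
river: ρ → (-49,43,17)
river: ρ → (17,59,-25)
river: ρ → (-25,41,35)
river: ρ → (35,29,-31)
river: ρ → (-31,33,33)
river: ρ → (33,33,-31)
river: ρ → (-31,29,35)
ρ-cycle length = 12 (tail of 0 descent steps not counted)

12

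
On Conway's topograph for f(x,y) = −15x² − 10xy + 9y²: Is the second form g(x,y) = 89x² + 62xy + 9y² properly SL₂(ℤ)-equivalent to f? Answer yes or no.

D₁ = 640, D₂ = 640
river cycle of f (length 8): (9, 10, -15), (-15, 20, 4), (4, 20, -15), (-15, 10, 9), (9, 8, -16), (-16, 24, 1), (1, 24, -16), (-16, 8, 9)
river cycle of g (length 8): (9, 10, -15), (-15, 20, 4), (4, 20, -15), (-15, 10, 9), (9, 8, -16), (-16, 24, 1), (1, 24, -16), (-16, 8, 9)
cycles coincide ⇒ equivalent

yes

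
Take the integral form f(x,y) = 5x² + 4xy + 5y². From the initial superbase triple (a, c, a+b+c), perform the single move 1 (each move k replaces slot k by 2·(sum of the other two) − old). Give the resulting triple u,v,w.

start (5,5,14) = (f(1,0),f(0,1),f(1,1))
replace slot 1: 2·(5+14) − 5 = 33 → (33,5,14)

33,5,14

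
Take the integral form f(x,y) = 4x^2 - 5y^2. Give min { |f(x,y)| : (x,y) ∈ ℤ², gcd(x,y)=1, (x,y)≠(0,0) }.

descent: ρ → (-5,0,4)
descent: ρ → (4,8,-1)  [lands on river]
river: ρ → (-1,8,4)
closes: descent 2, river 2
min |a| on river = 1

1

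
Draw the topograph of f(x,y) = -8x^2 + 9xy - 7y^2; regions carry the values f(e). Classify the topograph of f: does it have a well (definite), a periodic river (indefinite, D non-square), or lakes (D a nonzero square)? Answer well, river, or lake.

D = b²−4ac = 9² − 4·(-8)·(-7) = -143
D < 0 ⇒ definite ⇒ every region one sign ⇒ single well

well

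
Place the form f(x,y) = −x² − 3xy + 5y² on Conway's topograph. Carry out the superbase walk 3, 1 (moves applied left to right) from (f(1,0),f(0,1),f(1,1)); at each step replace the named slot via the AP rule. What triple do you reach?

start (-1,5,1) = (f(1,0),f(0,1),f(1,1))
replace slot 3: 2·((-1)+5) − 1 = 7 → (-1,5,7)
replace slot 1: 2·(5+7) − (-1) = 25 → (25,5,7)

25,5,7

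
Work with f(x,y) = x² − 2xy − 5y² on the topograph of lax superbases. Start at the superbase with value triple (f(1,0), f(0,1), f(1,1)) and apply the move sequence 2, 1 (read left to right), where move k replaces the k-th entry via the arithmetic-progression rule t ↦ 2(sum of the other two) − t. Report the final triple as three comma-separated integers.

start (1,-5,-6) = (f(1,0),f(0,1),f(1,1))
replace slot 2: 2·(1+(-6)) − (-5) = -5 → (1,-5,-6)
replace slot 1: 2·((-5)+(-6)) − 1 = -23 → (-23,-5,-6)

-23,-5,-6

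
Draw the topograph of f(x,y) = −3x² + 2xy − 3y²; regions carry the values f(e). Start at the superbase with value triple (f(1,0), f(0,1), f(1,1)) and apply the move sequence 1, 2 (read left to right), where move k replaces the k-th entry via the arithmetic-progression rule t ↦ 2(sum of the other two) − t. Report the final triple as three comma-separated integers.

start (-3,-3,-4) = (f(1,0),f(0,1),f(1,1))
replace slot 1: 2·((-3)+(-4)) − (-3) = -11 → (-11,-3,-4)
replace slot 2: 2·((-11)+(-4)) − (-3) = -27 → (-11,-27,-4)

-11,-27,-4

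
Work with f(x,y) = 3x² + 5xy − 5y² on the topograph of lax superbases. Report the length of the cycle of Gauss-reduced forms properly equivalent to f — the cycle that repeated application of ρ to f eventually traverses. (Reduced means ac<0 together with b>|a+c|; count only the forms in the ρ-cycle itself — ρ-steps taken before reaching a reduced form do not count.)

D = 85, ⌊√D⌋ = 9
river: ρ → (-5,5,3)
river: ρ → (3,7,-3)
river: ρ → (-3,5,5)
river: ρ → (5,5,-3)
river: ρ → (-3,7,3)
river: ρ → (3,5,-5)
ρ-cycle length = 6 (tail of 0 descent steps not counted)

6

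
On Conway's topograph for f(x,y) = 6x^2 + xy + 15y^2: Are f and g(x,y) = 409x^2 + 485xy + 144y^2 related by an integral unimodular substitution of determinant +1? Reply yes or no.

D₁ = -359, D₂ = -359
f: reduced (well bottom): (6,1,15) with a≤c, −a<b≤a
g: translate: b→-333 (≡485 mod 818), so (409,485,144)→(409,-333,68)
g: flip: (409,-333,68)→(68,333,409)
g: translate: b→61 (≡333 mod 136), so (68,333,409)→(68,61,15)
g: flip: (68,61,15)→(15,-61,68)
g: translate: b→-1 (≡-61 mod 30), so (15,-61,68)→(15,-1,6)
g: flip: (15,-1,6)→(6,1,15)
g: reduced (well bottom): (6,1,15) with a≤c, −a<b≤a
reduced forms (6, 1, 15) vs (6, 1, 15) ⇒ equivalent

yes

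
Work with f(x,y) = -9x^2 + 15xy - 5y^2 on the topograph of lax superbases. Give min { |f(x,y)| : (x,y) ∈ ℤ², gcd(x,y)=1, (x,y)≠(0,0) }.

descent: ρ → (-5,5,1)  [lands on river]
river: ρ → (1,5,-5)
closes: descent 1, river 2
min |a| on river = 1

1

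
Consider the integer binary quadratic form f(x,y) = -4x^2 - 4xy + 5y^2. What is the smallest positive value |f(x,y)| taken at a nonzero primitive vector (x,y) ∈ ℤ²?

descent: ρ → (5,4,-4)  [lands on river]
river: ρ → (-4,4,5)
river: ρ → (5,6,-3)
river: ρ → (-3,6,5)
closes: descent 1, river 4
min |a| on river = 3

3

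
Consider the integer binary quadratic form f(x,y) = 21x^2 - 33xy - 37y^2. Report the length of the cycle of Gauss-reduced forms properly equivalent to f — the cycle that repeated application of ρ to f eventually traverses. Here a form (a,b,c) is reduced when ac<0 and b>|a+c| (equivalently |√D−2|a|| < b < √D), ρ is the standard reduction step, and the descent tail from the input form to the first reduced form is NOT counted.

D = 4197, ⌊√D⌋ = 64
descent: ρ → (-37,33,21)  [lands on river]
river: ρ → (21,51,-19)
river: ρ → (-19,63,3)
river: ρ → (3,63,-19)
river: ρ → (-19,51,21)
river: ρ → (21,33,-37)
river: ρ → (-37,41,17)
river: ρ → (17,61,-7)
river: ρ → (-7,51,57)
river: ρ → (57,63,-1)
river: ρ → (-1,63,57)
river: ρ → (57,51,-7)
river: ρ → (-7,61,17)
river: ρ → (17,41,-37)
ρ-cycle length = 14 (tail of 1 descent step not counted)

14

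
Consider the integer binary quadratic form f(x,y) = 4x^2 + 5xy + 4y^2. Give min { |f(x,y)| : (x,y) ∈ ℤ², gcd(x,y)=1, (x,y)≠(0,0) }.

translate: b→-3 (≡5 mod 8), so (4,5,4)→(4,-3,3)
flip: (4,-3,3)→(3,3,4)
reduced (well bottom): (3,3,4) with a≤c, −a<b≤a
well minimum = a = 3

3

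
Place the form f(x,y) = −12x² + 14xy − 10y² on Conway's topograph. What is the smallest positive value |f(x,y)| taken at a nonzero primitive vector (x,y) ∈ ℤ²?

translate: b→10 (≡-14 mod 24), so (12,-14,10)→(12,10,8)
flip: (12,10,8)→(8,-10,12)
translate: b→6 (≡-10 mod 16), so (8,-10,12)→(8,6,10)
reduced (well bottom): (8,6,10) with a≤c, −a<b≤a
well minimum |f| = |-8| = 8 (negative-definite)

8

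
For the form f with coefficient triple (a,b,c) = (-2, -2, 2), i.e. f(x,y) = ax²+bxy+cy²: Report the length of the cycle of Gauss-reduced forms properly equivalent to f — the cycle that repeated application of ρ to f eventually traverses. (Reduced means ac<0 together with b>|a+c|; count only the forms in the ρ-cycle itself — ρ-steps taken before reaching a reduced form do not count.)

D = 20, ⌊√D⌋ = 4
descent: ρ → (2,2,-2)  [lands on river]
river: ρ → (-2,2,2)
ρ-cycle length = 2 (tail of 1 descent step not counted)

2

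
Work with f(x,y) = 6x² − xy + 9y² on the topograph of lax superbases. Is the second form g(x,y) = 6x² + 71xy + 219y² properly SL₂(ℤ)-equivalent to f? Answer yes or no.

D₁ = -215, D₂ = -215
f: reduced (well bottom): (6,-1,9) with a≤c, −a<b≤a
g: translate: b→-1 (≡71 mod 12), so (6,71,219)→(6,-1,9)
g: reduced (well bottom): (6,-1,9) with a≤c, −a<b≤a
reduced forms (6, -1, 9) vs (6, -1, 9) ⇒ equivalent

yes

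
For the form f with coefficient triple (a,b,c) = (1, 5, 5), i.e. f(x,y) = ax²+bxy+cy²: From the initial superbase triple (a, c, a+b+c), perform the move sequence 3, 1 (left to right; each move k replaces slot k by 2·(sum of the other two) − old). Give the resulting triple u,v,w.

start (1,5,11) = (f(1,0),f(0,1),f(1,1))
replace slot 3: 2·(1+5) − 11 = 1 → (1,5,1)
replace slot 1: 2·(5+1) − 1 = 11 → (11,5,1)

11,5,1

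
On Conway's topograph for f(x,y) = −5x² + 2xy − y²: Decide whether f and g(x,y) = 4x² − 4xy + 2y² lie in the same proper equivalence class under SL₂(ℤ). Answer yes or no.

D₁ = -16, D₂ = -16
f is negative-definite; reduce −f:
−f: flip: (5,-2,1)→(1,2,5)
−f: translate: b→0 (≡2 mod 2), so (1,2,5)→(1,0,4)
−f: reduced (well bottom): (1,0,4) with a≤c, −a<b≤a
flip sign back: reduced form of f is (-1,0,-4)
g: translate: b→4 (≡-4 mod 8), so (4,-4,2)→(4,4,2)
g: flip: (4,4,2)→(2,-4,4)
g: translate: b→0 (≡-4 mod 4), so (2,-4,4)→(2,0,2)
g: reduced (well bottom): (2,0,2) with a≤c, −a<b≤a
reduced forms (-1, 0, -4) vs (2, 0, 2) ⇒ inequivalent

no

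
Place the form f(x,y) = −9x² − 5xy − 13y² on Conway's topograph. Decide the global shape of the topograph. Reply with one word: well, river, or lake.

D = b²−4ac = (-5)² − 4·(-9)·(-13) = -443
D < 0 ⇒ definite ⇒ every region one sign ⇒ single well

well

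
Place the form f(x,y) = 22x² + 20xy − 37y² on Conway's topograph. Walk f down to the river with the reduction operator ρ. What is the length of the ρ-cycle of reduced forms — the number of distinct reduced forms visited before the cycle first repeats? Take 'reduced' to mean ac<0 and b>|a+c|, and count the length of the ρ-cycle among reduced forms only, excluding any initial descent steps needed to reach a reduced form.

D = 3656, ⌊√D⌋ = 60
river: ρ → (-37,54,5)
river: ρ → (5,56,-26)
river: ρ → (-26,48,13)
river: ρ → (13,56,-10)
river: ρ → (-10,44,43)
river: ρ → (43,42,-11)
river: ρ → (-11,46,35)
river: ρ → (35,24,-22)
river: ρ → (-22,20,37)
river: ρ → (37,54,-5)
river: ρ → (-5,56,26)
river: ρ → (26,48,-13)
river: ρ → (-13,56,10)
river: ρ → (10,44,-43)
river: ρ → (-43,42,11)
river: ρ → (11,46,-35)
river: ρ → (-35,24,22)
river: ρ → (22,20,-37)
ρ-cycle length = 18 (tail of 0 descent steps not counted)

18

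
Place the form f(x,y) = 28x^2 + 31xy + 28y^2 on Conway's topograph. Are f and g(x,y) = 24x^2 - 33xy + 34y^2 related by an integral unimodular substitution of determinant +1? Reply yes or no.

D₁ = -2175, D₂ = -2175
f: translate: b→-25 (≡31 mod 56), so (28,31,28)→(28,-25,25)
f: flip: (28,-25,25)→(25,25,28)
f: reduced (well bottom): (25,25,28) with a≤c, −a<b≤a
g: translate: b→15 (≡-33 mod 48), so (24,-33,34)→(24,15,25)
g: reduced (well bottom): (24,15,25) with a≤c, −a<b≤a
reduced forms (25, 25, 28) vs (24, 15, 25) ⇒ inequivalent

no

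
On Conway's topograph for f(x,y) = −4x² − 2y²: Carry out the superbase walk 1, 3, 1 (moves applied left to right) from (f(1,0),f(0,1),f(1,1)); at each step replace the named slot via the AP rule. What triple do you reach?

start (-4,-2,-6) = (f(1,0),f(0,1),f(1,1))
replace slot 1: 2·((-2)+(-6)) − (-4) = -12 → (-12,-2,-6)
replace slot 3: 2·((-12)+(-2)) − (-6) = -22 → (-12,-2,-22)
replace slot 1: 2·((-2)+(-22)) − (-12) = -36 → (-36,-2,-22)

-36,-2,-22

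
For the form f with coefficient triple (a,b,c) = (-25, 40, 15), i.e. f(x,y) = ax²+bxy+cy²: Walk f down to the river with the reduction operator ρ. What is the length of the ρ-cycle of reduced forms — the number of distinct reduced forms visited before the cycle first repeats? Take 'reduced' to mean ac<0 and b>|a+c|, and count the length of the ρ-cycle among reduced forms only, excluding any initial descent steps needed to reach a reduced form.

D = 3100, ⌊√D⌋ = 55
river: ρ → (15,50,-10)
river: ρ → (-10,50,15)
river: ρ → (15,40,-25)
river: ρ → (-25,10,30)
river: ρ → (30,50,-5)
river: ρ → (-5,50,30)
river: ρ → (30,10,-25)
river: ρ → (-25,40,15)
ρ-cycle length = 8 (tail of 0 descent steps not counted)

8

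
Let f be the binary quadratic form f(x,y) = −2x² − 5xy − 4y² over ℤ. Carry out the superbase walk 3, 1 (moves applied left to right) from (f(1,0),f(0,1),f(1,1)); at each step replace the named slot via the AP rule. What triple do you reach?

start (-2,-4,-11) = (f(1,0),f(0,1),f(1,1))
replace slot 3: 2·((-2)+(-4)) − (-11) = -1 → (-2,-4,-1)
replace slot 1: 2·((-4)+(-1)) − (-2) = -8 → (-8,-4,-1)

-8,-4,-1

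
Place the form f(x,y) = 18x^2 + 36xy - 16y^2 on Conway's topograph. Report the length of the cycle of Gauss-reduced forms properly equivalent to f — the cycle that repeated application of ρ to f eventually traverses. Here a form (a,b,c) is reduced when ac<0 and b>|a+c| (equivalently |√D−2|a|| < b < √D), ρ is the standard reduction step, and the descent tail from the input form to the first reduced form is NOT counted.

D = 2448, ⌊√D⌋ = 49
river: ρ → (-16,28,26)
river: ρ → (26,24,-18)
river: ρ → (-18,48,2)
river: ρ → (2,48,-18)
river: ρ → (-18,24,26)
river: ρ → (26,28,-16)
river: ρ → (-16,36,18)
river: ρ → (18,36,-16)
ρ-cycle length = 8 (tail of 0 descent steps not counted)

8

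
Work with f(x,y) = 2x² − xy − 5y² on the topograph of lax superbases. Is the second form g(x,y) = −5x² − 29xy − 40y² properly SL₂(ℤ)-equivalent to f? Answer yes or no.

D₁ = 41, D₂ = 41
river cycle of f (length 10): (2, 3, -4), (-4, 5, 1), (1, 5, -4), (-4, 3, 2), (2, 5, -2), (-2, 3, 4), (4, 5, -1), (-1, 5, 4), (4, 3, -2), (-2, 5, 2)
river cycle of g (length 10): (2, 3, -4), (-4, 5, 1), (1, 5, -4), (-4, 3, 2), (2, 5, -2), (-2, 3, 4), (4, 5, -1), (-1, 5, 4), (4, 3, -2), (-2, 5, 2)
cycles coincide ⇒ equivalent

yes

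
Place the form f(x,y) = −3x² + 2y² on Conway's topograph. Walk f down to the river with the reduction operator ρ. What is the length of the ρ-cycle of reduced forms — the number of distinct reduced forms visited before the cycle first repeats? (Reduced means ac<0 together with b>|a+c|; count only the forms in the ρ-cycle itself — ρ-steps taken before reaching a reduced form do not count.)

D = 24, ⌊√D⌋ = 4
descent: ρ → (2,4,-1)  [lands on river]
river: ρ → (-1,4,2)
ρ-cycle length = 2 (tail of 1 descent step not counted)

2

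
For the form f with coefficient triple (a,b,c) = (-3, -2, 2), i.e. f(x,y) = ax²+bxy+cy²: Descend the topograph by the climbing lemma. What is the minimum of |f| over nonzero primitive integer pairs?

descent: ρ → (2,2,-3)  [lands on river]
river: ρ → (-3,4,1)
river: ρ → (1,4,-3)
river: ρ → (-3,2,2)
closes: descent 1, river 4
min |a| on river = 1

1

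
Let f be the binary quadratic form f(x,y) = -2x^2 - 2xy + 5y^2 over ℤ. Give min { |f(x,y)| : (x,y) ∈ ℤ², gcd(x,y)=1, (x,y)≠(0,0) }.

descent: ρ → (5,2,-2)
descent: ρ → (-2,6,1)  [lands on river]
river: ρ → (1,6,-2)
closes: descent 2, river 2
min |a| on river = 1

1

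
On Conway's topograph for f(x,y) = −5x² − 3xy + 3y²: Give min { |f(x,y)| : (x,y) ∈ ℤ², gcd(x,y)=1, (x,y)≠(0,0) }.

descent: ρ → (3,3,-5)  [lands on river]
river: ρ → (-5,7,1)
river: ρ → (1,7,-5)
river: ρ → (-5,3,3)
closes: descent 1, river 4
min |a| on river = 1

1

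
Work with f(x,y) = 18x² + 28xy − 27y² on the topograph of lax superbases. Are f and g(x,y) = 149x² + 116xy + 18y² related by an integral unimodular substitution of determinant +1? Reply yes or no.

D₁ = 2728, D₂ = 2728
river cycle of f (length 10): (-27, 26, 19), (19, 50, -3), (-3, 52, 2), (2, 52, -3), (-3, 50, 19), (19, 26, -27), (-27, 28, 18), (18, 44, -11), (-11, 44, 18), (18, 28, -27)
river cycle of g (length 10): (18, 28, -27), (-27, 26, 19), (19, 50, -3), (-3, 52, 2), (2, 52, -3), (-3, 50, 19), (19, 26, -27), (-27, 28, 18), (18, 44, -11), (-11, 44, 18)
cycles coincide ⇒ equivalent

yes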